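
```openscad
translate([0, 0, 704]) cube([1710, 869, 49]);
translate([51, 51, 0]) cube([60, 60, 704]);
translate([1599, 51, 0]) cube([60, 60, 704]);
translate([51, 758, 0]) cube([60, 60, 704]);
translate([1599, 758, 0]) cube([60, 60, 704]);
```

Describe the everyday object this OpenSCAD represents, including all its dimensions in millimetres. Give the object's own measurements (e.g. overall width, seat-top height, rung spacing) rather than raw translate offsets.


A table: top 1710 mm (x) × 869 mm (y), 49 mm thick, upper face at z = 753 mm, on four 60×60 mm square legs, each inset 51 mm from the nearest pair of top edges from z = 0 to the bottom of the top.


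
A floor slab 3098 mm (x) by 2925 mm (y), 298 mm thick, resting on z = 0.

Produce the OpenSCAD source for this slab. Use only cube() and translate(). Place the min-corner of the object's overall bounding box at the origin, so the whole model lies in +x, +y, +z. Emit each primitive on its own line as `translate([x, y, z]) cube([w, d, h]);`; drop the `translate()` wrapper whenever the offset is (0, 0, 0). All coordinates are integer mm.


cube([3098, 2925, 298]);


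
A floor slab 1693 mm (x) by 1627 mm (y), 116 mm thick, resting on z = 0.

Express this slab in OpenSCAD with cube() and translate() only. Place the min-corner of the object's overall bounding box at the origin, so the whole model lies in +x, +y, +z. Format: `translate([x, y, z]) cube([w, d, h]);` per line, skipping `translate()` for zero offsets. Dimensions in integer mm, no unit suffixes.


cube([1693, 1627, 116]);


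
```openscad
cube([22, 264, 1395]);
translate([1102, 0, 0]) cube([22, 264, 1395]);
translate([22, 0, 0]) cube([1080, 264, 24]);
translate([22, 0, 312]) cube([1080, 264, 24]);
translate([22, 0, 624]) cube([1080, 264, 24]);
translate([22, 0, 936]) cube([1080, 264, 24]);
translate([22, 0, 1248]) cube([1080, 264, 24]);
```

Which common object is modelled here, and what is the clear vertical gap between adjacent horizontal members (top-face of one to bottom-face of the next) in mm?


A bookshelf. The clear shelf gap is 288 mm.

Two tall side panels with 5 horizontal boards between them — a bookshelf. The first two shelf undersides are at z = 0 and z = 312; with shelf thickness 24, the clear gap is 312 − 0 − 24 = 288 mm.


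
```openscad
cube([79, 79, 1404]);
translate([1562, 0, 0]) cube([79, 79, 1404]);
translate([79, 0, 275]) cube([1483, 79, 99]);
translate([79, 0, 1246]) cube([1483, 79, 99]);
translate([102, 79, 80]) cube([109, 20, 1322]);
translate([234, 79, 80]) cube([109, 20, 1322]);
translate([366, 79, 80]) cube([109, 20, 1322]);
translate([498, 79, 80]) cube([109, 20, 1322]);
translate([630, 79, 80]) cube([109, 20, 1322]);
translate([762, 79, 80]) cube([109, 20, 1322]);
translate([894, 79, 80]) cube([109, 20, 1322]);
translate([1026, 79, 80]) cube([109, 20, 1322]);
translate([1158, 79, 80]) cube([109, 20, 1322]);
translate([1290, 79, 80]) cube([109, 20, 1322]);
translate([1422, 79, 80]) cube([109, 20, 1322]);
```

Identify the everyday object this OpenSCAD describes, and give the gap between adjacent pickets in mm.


A fence section. The picket gap is 23 mm.

Two posts, two rails, 11 pickets — a fence section. Span 1483 mm holds 11 pickets of 109 mm with 12 equal gaps: ⌊(1483 − 11·109) / 12⌋ = 23 mm.


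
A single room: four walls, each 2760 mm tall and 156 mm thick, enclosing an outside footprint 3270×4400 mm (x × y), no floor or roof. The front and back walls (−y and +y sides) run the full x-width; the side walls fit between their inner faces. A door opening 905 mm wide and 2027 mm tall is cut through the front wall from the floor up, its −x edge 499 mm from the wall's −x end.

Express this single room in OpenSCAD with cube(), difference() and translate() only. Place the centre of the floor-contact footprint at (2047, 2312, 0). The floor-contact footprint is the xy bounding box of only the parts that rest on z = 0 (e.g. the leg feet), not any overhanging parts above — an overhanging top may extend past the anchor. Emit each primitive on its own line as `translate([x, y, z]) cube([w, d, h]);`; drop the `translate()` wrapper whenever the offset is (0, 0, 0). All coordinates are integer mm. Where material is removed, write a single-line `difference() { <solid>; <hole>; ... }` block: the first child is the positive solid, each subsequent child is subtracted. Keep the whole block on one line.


difference() { translate([412, 112, 0]) cube([3270, 156, 2760]); translate([911, 112, 0]) cube([905, 156, 2027]); }
translate([412, 4356, 0]) cube([3270, 156, 2760]);
translate([412, 268, 0]) cube([156, 4088, 2760]);
translate([3526, 268, 0]) cube([156, 4088, 2760]);


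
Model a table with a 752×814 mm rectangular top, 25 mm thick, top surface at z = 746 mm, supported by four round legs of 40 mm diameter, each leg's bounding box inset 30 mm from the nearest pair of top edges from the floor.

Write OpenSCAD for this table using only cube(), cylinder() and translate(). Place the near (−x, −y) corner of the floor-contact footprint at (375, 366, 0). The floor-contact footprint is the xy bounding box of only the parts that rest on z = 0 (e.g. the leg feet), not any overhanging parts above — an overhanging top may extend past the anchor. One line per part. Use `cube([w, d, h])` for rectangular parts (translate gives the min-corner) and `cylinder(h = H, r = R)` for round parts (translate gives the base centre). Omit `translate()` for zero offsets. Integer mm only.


// leg_h = 746 - 25 = 721
translate([345, 336, 721]) cube([752, 814, 25]);
translate([395, 386, 0]) cylinder(h = 721, r = 20);
translate([1047, 386, 0]) cylinder(h = 721, r = 20);
translate([395, 1100, 0]) cylinder(h = 721, r = 20);
translate([1047, 1100, 0]) cylinder(h = 721, r = 20);


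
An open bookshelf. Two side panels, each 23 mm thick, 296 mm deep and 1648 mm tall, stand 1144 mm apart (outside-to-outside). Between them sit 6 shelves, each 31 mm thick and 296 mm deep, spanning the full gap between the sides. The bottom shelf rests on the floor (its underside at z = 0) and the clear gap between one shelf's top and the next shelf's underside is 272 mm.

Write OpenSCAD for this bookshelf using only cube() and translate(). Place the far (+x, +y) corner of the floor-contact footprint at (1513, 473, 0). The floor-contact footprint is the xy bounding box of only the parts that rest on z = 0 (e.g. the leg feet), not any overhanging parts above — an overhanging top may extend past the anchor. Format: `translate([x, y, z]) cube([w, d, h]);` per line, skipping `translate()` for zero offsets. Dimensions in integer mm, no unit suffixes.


translate([369, 177, 0]) cube([23, 296, 1648]);
translate([1490, 177, 0]) cube([23, 296, 1648]);
translate([392, 177, 0]) cube([1098, 296, 31]);
translate([392, 177, 303]) cube([1098, 296, 31]);
translate([392, 177, 606]) cube([1098, 296, 31]);
translate([392, 177, 909]) cube([1098, 296, 31]);
translate([392, 177, 1212]) cube([1098, 296, 31]);
translate([392, 177, 1515]) cube([1098, 296, 31]);


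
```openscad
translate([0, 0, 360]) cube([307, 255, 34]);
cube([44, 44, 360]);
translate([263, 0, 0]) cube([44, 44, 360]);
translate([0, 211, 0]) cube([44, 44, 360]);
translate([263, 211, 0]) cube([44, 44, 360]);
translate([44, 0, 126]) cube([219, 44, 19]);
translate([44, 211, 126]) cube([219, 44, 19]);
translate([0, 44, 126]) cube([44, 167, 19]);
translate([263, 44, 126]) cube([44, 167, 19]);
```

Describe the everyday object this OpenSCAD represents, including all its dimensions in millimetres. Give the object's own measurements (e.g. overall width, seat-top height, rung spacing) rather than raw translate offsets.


A four-legged stool. The seat is a 307×255×34 mm slab whose top surface is at z = 394 mm; four square legs, each 44×44 mm in cross-section, run from the floor (z = 0) to the underside of the seat, each flush with a corner of the seat. Four stretchers, 44 mm wide and 19 mm tall, connect adjacent legs with their undersides at z = 126 mm, each running between the inner faces of the legs it joins and aligned with the legs' outer faces on the other axis.


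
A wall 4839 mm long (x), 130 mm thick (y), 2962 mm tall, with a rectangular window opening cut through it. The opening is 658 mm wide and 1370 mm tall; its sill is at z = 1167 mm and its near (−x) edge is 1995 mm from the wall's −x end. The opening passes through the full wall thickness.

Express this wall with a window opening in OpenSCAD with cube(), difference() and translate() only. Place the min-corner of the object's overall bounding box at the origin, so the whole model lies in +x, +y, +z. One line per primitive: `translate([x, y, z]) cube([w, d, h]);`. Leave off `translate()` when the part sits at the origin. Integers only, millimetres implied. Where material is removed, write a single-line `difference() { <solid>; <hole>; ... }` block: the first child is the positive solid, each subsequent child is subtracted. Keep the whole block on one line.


difference() { cube([4839, 130, 2962]); translate([1995, 0, 1167]) cube([658, 130, 1370]); }


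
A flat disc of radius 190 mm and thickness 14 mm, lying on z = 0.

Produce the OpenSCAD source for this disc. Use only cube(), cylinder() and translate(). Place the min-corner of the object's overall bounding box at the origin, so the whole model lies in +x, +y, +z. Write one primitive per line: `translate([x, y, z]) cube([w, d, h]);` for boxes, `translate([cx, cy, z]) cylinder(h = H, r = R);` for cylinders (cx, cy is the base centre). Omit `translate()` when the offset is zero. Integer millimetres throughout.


translate([190, 190, 0]) cylinder(h = 14, r = 190);


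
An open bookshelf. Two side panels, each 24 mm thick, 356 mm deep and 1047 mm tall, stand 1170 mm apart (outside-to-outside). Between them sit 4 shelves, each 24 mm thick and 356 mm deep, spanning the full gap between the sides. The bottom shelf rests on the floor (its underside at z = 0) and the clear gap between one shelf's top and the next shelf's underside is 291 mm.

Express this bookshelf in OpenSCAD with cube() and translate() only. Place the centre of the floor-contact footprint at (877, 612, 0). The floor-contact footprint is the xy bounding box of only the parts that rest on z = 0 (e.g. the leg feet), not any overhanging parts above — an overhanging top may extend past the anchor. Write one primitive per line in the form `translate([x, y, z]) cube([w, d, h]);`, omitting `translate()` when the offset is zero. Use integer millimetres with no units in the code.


translate([292, 434, 0]) cube([24, 356, 1047]);
translate([1438, 434, 0]) cube([24, 356, 1047]);
translate([316, 434, 0]) cube([1122, 356, 24]);
translate([316, 434, 315]) cube([1122, 356, 24]);
translate([316, 434, 630]) cube([1122, 356, 24]);
translate([316, 434, 945]) cube([1122, 356, 24]);


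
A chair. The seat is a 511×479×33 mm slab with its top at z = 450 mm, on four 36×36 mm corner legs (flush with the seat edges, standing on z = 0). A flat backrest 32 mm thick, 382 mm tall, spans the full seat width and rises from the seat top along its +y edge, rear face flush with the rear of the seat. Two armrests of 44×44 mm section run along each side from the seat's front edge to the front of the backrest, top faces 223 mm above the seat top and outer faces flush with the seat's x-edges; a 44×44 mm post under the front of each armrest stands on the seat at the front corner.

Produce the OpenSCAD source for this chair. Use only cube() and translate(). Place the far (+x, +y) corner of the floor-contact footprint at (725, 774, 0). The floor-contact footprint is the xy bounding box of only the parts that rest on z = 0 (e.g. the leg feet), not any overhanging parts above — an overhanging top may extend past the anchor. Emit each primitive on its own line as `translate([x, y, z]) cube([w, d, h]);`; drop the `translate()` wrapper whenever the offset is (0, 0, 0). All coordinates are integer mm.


translate([214, 295, 417]) cube([511, 479, 33]);
translate([214, 295, 0]) cube([36, 36, 417]);
translate([689, 295, 0]) cube([36, 36, 417]);
translate([214, 738, 0]) cube([36, 36, 417]);
translate([689, 738, 0]) cube([36, 36, 417]);
translate([214, 742, 450]) cube([511, 32, 382]);
translate([214, 295, 629]) cube([44, 447, 44]);
translate([681, 295, 629]) cube([44, 447, 44]);
translate([214, 295, 450]) cube([44, 44, 179]);
translate([681, 295, 450]) cube([44, 44, 179]);


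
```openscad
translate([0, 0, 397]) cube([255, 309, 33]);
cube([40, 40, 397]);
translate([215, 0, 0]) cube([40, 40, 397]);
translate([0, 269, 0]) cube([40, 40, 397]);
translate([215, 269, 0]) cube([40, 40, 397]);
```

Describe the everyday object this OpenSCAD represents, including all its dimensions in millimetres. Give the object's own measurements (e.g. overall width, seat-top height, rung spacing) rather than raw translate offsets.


A four-legged stool. The seat is a 255×309×33 mm slab whose top surface is at z = 430 mm; four square legs, each 40×40 mm in cross-section, run from the floor (z = 0) to the underside of the seat, each flush with a corner of the seat.


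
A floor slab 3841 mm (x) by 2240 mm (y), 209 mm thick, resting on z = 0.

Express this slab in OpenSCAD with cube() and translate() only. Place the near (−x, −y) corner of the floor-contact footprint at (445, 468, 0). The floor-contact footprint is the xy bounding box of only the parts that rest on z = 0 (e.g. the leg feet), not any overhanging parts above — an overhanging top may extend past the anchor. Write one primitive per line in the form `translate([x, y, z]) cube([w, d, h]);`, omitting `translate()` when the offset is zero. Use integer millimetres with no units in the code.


translate([445, 468, 0]) cube([3841, 2240, 209]);


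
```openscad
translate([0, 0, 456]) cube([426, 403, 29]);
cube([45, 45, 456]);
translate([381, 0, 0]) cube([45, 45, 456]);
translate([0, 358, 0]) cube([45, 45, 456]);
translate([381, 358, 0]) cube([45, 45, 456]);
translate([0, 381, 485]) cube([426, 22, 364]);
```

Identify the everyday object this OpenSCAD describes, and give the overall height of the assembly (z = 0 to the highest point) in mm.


A chair. The overall height is 849 mm.

A slab on four corner posts with a tall panel at the back — a chair. The seat slab sits at z = 456 with thickness 29, and the 364 mm backrest starts at the seat top, so the overall height is 456 + 29 + 364 = 849 mm.


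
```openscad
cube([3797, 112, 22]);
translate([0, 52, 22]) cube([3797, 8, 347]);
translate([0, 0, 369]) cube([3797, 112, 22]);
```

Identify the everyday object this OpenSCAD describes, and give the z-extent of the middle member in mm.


An I-beam. The web height is 347 mm.

Two wide flanges with a thin centred web — an I-beam. Overall 391 mm minus two 22 mm flanges gives a web of 391 − 2·22 = 347 mm.


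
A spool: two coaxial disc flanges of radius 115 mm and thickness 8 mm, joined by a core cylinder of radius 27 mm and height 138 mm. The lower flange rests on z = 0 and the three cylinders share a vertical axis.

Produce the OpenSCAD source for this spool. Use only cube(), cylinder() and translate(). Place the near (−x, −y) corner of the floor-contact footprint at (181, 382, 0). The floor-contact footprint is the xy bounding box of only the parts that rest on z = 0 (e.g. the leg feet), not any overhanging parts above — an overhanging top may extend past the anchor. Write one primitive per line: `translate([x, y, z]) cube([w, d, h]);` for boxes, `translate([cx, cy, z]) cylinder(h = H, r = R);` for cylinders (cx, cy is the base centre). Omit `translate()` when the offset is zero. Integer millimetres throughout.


translate([296, 497, 0]) cylinder(h = 8, r = 115);
translate([296, 497, 8]) cylinder(h = 138, r = 27);
translate([296, 497, 146]) cylinder(h = 8, r = 115);


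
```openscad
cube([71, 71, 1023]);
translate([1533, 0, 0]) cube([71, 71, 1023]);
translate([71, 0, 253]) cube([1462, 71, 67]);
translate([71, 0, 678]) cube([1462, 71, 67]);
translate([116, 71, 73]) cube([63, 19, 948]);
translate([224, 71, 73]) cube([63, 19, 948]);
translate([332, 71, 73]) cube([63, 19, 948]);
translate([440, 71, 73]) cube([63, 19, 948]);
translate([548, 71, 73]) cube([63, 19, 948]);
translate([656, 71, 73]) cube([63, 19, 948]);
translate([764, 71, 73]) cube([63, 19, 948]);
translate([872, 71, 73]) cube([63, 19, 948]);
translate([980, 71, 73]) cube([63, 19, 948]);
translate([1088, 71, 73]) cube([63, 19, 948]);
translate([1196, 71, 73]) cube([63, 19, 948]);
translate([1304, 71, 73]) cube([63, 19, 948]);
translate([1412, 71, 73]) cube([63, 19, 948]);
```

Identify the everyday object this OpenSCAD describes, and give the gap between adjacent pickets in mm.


A fence section. The picket gap is 45 mm.

Two posts, two rails, 13 pickets — a fence section. Span 1462 mm holds 13 pickets of 63 mm with 14 equal gaps: ⌊(1462 − 13·63) / 14⌋ = 45 mm.


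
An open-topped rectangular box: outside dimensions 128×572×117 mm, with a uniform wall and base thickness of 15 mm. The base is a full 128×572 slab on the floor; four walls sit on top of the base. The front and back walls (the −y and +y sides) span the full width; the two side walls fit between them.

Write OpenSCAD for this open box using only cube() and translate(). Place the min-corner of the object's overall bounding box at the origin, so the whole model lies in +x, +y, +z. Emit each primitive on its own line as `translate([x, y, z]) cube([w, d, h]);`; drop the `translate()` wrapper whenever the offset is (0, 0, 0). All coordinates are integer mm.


cube([128, 572, 15]);
translate([0, 0, 15]) cube([128, 15, 102]);
translate([0, 557, 15]) cube([128, 15, 102]);
translate([0, 15, 15]) cube([15, 542, 102]);
translate([113, 15, 15]) cube([15, 542, 102]);


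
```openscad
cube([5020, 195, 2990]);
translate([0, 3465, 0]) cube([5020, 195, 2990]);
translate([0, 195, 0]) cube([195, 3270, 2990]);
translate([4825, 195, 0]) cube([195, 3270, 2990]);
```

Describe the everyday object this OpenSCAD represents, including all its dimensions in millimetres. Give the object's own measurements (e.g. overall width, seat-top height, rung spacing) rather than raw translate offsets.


The wall frame of a small rectangular building: four walls, each 2990 mm tall and 195 mm thick, enclosing a footprint 5020 mm (x) by 3660 mm (y) outside-to-outside, with no floor or roof. The front and back walls (the −y and +y sides) span the full width; the two side walls fit between them.


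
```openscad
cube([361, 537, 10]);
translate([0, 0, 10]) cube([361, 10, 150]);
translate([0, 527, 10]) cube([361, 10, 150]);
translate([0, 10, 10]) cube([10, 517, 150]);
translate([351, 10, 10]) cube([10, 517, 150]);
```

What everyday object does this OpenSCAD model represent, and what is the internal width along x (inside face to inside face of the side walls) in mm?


An open box. The internal width is 341 mm.

A 361×537 base slab with four walls standing on it — an open box. The base is 361 mm wide and the walls are 10 mm thick, so the internal width is 361 − 2 × 10 = 341 mm.


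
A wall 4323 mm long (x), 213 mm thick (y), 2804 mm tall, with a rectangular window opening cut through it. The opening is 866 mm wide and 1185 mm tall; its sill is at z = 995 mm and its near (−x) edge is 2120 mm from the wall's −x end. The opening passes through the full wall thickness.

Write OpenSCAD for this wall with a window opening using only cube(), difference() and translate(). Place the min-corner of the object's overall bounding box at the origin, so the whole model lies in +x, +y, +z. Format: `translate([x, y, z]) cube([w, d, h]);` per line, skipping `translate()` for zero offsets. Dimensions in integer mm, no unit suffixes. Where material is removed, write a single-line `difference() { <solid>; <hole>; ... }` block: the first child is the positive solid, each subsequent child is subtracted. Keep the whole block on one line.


difference() { cube([4323, 213, 2804]); translate([2120, 0, 995]) cube([866, 213, 1185]); }


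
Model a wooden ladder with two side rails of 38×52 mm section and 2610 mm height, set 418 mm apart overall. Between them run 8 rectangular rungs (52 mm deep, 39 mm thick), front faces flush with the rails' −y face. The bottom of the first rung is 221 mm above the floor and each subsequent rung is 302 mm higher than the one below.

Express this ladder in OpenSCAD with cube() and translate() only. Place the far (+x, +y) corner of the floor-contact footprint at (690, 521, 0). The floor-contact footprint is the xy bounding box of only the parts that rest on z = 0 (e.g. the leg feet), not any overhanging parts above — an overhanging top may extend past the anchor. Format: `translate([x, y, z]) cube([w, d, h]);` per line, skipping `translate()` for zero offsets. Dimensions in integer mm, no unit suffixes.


translate([272, 469, 0]) cube([38, 52, 2610]);
translate([652, 469, 0]) cube([38, 52, 2610]);
translate([310, 469, 221]) cube([342, 52, 39]);
translate([310, 469, 523]) cube([342, 52, 39]);
translate([310, 469, 825]) cube([342, 52, 39]);
translate([310, 469, 1127]) cube([342, 52, 39]);
translate([310, 469, 1429]) cube([342, 52, 39]);
translate([310, 469, 1731]) cube([342, 52, 39]);
translate([310, 469, 2033]) cube([342, 52, 39]);
translate([310, 469, 2335]) cube([342, 52, 39]);


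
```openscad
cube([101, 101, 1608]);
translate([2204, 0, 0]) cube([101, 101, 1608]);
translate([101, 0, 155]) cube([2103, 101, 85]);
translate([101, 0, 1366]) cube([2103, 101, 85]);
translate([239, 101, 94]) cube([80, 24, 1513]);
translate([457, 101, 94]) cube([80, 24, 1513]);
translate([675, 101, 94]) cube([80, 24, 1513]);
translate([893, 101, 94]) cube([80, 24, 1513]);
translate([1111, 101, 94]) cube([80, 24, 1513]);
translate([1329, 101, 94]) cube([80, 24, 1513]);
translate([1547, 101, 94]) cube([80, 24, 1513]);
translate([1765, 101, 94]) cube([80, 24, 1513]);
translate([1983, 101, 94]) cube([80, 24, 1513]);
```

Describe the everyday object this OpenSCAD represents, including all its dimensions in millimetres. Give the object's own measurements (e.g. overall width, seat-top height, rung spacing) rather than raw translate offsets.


A fence section. Two 101×101 mm posts, 1608 mm tall, stand on the floor with a clear span of 2103 mm between their inner faces. Two horizontal rails of 101×85 mm section span the gap between the posts with their undersides at z = 155 mm and z = 1366 mm, flush with the posts' −y face. 9 pickets, each 80 mm wide, 24 mm thick and 1513 mm tall, are fixed to the +y face of the rails with their bottoms at z = 94 mm, spaced across the span with a 138 mm gap after the −x post and between neighbouring pickets, with 141 mm left before the +x post.


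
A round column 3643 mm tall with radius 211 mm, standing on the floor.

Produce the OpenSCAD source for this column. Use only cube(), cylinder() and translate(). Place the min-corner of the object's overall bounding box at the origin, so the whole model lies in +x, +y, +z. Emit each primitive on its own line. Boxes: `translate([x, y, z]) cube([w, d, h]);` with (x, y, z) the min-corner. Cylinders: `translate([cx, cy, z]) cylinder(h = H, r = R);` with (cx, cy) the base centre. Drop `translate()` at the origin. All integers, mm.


translate([211, 211, 0]) cylinder(h = 3643, r = 211);


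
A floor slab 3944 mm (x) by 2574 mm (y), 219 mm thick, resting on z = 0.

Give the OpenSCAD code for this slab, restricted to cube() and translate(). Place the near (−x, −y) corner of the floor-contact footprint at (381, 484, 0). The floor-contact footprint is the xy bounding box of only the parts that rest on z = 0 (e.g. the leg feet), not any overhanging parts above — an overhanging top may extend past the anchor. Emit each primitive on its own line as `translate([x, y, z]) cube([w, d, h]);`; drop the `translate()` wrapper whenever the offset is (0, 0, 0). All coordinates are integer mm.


translate([381, 484, 0]) cube([3944, 2574, 219]);


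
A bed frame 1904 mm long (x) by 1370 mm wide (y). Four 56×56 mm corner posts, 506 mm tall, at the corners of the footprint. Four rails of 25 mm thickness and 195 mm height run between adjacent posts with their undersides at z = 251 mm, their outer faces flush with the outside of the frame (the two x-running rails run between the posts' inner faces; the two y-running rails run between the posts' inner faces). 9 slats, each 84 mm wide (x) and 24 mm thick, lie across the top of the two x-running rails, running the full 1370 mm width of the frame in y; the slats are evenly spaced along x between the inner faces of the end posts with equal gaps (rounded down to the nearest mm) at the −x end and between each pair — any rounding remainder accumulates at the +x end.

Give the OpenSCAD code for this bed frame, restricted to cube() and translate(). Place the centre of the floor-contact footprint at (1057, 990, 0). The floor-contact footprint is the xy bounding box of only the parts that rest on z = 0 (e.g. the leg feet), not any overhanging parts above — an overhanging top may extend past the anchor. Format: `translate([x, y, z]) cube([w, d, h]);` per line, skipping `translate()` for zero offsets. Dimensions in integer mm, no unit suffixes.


// slat z = rail_z + rail_h = 251 + 195 = 446
// slat gap = ⌊(1792 − 9·84) / 10⌋ = 103
translate([105, 305, 0]) cube([56, 56, 506]);
translate([105, 1619, 0]) cube([56, 56, 506]);
translate([1953, 305, 0]) cube([56, 56, 506]);
translate([1953, 1619, 0]) cube([56, 56, 506]);
translate([161, 305, 251]) cube([1792, 25, 195]);
translate([161, 1650, 251]) cube([1792, 25, 195]);
translate([105, 361, 251]) cube([25, 1258, 195]);
translate([1984, 361, 251]) cube([25, 1258, 195]);
translate([264, 305, 446]) cube([84, 1370, 24]);
translate([451, 305, 446]) cube([84, 1370, 24]);
translate([638, 305, 446]) cube([84, 1370, 24]);
translate([825, 305, 446]) cube([84, 1370, 24]);
translate([1012, 305, 446]) cube([84, 1370, 24]);
translate([1199, 305, 446]) cube([84, 1370, 24]);
translate([1386, 305, 446]) cube([84, 1370, 24]);
translate([1573, 305, 446]) cube([84, 1370, 24]);
translate([1760, 305, 446]) cube([84, 1370, 24]);


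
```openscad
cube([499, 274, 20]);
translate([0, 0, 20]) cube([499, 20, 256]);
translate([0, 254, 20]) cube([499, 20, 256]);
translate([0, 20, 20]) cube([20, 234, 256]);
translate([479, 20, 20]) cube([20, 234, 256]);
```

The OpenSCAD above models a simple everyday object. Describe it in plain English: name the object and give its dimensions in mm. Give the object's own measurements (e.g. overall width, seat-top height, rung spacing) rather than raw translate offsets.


An open-topped rectangular box: outside dimensions 499×274×276 mm, with a uniform wall and base thickness of 20 mm. The base is a full 499×274 slab on the floor; four walls sit on top of the base. The front and back walls (the −y and +y sides) span the full width; the two side walls fit between them.


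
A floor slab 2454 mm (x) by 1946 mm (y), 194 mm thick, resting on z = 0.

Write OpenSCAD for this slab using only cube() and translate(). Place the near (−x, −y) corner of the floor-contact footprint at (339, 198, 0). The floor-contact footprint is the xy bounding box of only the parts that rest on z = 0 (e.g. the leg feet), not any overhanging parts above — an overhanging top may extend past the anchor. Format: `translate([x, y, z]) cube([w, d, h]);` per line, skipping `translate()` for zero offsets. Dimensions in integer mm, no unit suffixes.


translate([339, 198, 0]) cube([2454, 1946, 194]);


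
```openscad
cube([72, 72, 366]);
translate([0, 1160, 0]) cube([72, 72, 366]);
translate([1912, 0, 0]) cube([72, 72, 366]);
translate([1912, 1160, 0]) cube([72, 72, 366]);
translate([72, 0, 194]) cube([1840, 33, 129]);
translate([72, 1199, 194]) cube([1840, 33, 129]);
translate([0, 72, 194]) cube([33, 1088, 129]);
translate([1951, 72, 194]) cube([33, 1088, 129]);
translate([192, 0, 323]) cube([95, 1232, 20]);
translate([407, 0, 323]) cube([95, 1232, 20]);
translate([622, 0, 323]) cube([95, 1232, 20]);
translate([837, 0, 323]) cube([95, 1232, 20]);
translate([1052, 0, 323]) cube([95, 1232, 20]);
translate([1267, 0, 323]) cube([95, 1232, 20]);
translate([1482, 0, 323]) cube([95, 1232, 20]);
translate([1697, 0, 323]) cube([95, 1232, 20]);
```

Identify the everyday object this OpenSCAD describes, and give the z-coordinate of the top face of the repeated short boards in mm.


A bed frame. The slat-top height is 343 mm.

Four posts, four rails, and a row of slats — a bed frame. Slats sit on the rails at z = 194 + 129 = 323; with slat thickness 20, the top is 343 mm.


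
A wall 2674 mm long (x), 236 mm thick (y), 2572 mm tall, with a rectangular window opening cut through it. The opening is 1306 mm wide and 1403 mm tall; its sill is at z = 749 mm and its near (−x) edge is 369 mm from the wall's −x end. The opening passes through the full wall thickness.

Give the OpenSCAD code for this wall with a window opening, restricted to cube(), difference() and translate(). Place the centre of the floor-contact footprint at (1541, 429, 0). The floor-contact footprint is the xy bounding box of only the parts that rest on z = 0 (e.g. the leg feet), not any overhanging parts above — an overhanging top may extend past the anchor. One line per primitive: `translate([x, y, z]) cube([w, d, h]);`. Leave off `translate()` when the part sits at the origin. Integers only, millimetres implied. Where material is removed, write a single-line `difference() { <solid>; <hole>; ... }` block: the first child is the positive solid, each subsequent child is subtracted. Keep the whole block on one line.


difference() { translate([204, 311, 0]) cube([2674, 236, 2572]); translate([573, 311, 749]) cube([1306, 236, 1403]); }


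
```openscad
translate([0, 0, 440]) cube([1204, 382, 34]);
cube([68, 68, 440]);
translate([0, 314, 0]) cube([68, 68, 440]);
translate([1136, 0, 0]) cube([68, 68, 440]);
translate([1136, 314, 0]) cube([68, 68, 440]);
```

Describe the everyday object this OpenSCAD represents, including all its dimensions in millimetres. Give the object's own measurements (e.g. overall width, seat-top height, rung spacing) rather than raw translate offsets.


A long wooden bench with a 1204 mm (x) × 382 mm (y) seat, 34 mm thick, its top surface 474 mm above the floor. Four 68 mm square legs at the seat corners, flush with the edges, run from z = 0 to the seat underside.


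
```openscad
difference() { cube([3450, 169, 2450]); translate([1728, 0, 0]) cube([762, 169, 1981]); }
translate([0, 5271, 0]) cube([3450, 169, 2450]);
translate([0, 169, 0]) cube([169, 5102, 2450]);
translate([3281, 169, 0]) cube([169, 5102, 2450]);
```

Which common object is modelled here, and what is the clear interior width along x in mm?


A single room. The interior width is 3112 mm.

Four walls enclosing a rectangle with a door in the front wall — a room. Outside width 3450 minus two 169 mm walls gives 3112 mm.


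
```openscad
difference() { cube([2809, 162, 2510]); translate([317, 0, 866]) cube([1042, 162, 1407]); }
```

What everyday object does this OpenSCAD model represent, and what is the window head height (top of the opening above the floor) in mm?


A wall with a window opening. The window head height is 2273 mm.

A wall with a rectangular opening subtracted — a window. Sill at z = 866, opening 1407 mm tall, so the head is at 866 + 1407 = 2273 mm.


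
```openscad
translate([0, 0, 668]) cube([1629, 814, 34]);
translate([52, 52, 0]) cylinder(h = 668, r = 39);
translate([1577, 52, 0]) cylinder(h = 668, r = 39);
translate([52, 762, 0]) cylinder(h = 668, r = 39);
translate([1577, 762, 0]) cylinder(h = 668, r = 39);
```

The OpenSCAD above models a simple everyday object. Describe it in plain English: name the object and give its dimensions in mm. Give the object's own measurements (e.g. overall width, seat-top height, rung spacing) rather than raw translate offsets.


A rectangular dining table. The top is 1629×814×34 mm with its upper surface at z = 702 mm. It stands on four round legs of 78 mm diameter, each leg's bounding box inset 13 mm from the nearest pair of top edges, running from the floor to the underside of the top.


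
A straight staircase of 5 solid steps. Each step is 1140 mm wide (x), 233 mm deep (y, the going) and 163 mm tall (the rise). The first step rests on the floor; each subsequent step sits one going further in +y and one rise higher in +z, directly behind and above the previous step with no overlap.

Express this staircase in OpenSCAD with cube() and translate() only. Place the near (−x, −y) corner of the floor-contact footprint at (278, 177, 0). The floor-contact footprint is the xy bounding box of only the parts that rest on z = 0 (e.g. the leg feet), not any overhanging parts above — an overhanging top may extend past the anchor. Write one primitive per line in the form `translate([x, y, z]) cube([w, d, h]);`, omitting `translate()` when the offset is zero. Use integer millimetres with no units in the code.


translate([278, 177, 0]) cube([1140, 233, 163]);
translate([278, 410, 163]) cube([1140, 233, 163]);
translate([278, 643, 326]) cube([1140, 233, 163]);
translate([278, 876, 489]) cube([1140, 233, 163]);
translate([278, 1109, 652]) cube([1140, 233, 163]);


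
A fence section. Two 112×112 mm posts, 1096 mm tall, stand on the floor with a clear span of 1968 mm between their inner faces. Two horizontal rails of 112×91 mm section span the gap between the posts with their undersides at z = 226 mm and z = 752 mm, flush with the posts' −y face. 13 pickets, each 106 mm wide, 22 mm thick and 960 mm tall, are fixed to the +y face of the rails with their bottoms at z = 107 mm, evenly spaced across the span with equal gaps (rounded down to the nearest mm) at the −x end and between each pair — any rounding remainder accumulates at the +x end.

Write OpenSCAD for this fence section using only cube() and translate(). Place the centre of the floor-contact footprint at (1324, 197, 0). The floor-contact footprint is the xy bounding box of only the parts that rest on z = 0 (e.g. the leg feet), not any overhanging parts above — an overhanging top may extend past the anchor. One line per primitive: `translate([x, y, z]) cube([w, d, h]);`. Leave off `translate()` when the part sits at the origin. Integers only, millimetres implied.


translate([228, 141, 0]) cube([112, 112, 1096]);
translate([2308, 141, 0]) cube([112, 112, 1096]);
translate([340, 141, 226]) cube([1968, 112, 91]);
translate([340, 141, 752]) cube([1968, 112, 91]);
translate([382, 253, 107]) cube([106, 22, 960]);
translate([530, 253, 107]) cube([106, 22, 960]);
translate([678, 253, 107]) cube([106, 22, 960]);
translate([826, 253, 107]) cube([106, 22, 960]);
translate([974, 253, 107]) cube([106, 22, 960]);
translate([1122, 253, 107]) cube([106, 22, 960]);
translate([1270, 253, 107]) cube([106, 22, 960]);
translate([1418, 253, 107]) cube([106, 22, 960]);
translate([1566, 253, 107]) cube([106, 22, 960]);
translate([1714, 253, 107]) cube([106, 22, 960]);
translate([1862, 253, 107]) cube([106, 22, 960]);
translate([2010, 253, 107]) cube([106, 22, 960]);
translate([2158, 253, 107]) cube([106, 22, 960]);


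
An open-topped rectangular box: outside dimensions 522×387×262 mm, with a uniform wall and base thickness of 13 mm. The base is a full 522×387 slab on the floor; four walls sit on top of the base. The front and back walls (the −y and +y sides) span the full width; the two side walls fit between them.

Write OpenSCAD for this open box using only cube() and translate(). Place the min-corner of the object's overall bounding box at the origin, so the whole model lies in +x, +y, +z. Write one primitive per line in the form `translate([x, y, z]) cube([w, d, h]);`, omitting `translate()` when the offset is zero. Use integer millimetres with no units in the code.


cube([522, 387, 13]);
translate([0, 0, 13]) cube([522, 13, 249]);
translate([0, 374, 13]) cube([522, 13, 249]);
translate([0, 13, 13]) cube([13, 361, 249]);
translate([509, 13, 13]) cube([13, 361, 249]);


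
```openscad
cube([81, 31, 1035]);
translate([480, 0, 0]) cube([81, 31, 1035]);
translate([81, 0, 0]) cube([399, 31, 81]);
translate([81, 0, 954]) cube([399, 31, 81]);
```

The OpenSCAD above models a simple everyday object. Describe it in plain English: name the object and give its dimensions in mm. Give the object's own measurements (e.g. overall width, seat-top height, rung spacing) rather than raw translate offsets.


A rectangular picture frame lying in the x–z plane (depth along y). The opening is 399 mm wide (x) by 873 mm tall (z), surrounded by a border 81 mm wide on all four sides. The frame is 31 mm deep and is made of two full-height vertical stiles with two horizontal rails fitted between them.


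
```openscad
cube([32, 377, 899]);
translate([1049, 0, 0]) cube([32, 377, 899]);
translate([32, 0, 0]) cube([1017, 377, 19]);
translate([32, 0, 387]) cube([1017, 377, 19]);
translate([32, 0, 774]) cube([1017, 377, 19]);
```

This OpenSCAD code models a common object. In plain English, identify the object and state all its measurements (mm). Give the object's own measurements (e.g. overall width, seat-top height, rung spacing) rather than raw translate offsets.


An open bookshelf. Two side panels, each 32 mm thick, 377 mm deep and 899 mm tall, stand 1081 mm apart (outside-to-outside). Between them sit 3 shelves, each 19 mm thick and 377 mm deep, spanning the full gap between the sides. The bottom shelf rests on the floor (its underside at z = 0) and the clear gap between one shelf's top and the next shelf's underside is 368 mm.


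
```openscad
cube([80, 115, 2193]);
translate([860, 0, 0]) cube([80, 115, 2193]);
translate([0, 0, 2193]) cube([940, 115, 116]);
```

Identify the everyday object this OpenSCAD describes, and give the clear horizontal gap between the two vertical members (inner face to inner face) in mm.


A door frame. The clear opening width is 780 mm.

Two 2193 mm tall posts with a header on top — a door frame. The left jamb is 80 mm wide at x = 0; the right jamb starts at x = 860. The clear opening is 860 − 80 = 780 mm.


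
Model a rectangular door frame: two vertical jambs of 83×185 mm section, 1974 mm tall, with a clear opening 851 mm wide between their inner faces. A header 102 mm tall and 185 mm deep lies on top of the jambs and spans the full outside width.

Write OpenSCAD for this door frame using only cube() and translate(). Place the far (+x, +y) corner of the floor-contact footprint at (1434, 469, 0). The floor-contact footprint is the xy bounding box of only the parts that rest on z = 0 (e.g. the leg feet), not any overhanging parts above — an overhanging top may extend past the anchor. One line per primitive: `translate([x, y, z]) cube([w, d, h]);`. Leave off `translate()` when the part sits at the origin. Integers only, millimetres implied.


translate([417, 284, 0]) cube([83, 185, 1974]);
translate([1351, 284, 0]) cube([83, 185, 1974]);
translate([417, 284, 1974]) cube([1017, 185, 102]);


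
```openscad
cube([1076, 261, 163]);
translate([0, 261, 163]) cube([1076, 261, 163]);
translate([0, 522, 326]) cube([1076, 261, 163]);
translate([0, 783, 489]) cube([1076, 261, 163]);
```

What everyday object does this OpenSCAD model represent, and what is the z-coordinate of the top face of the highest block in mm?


A staircase. The total rise is 652 mm.

4 identical blocks, each offset up and back from the previous — a staircase. Each step is 163 mm tall and there are 4 of them, so the total rise is 4 × 163 = 652 mm.


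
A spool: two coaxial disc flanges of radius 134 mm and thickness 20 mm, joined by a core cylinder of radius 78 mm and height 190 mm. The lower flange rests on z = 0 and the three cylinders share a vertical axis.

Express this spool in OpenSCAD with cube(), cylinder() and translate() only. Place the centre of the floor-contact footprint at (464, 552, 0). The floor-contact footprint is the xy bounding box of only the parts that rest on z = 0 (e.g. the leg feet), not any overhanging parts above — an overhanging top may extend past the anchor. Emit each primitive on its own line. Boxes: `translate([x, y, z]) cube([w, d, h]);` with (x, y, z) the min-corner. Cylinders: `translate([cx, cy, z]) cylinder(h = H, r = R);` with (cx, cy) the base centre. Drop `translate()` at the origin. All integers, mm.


translate([464, 552, 0]) cylinder(h = 20, r = 134);
translate([464, 552, 20]) cylinder(h = 190, r = 78);
translate([464, 552, 210]) cylinder(h = 20, r = 134);
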